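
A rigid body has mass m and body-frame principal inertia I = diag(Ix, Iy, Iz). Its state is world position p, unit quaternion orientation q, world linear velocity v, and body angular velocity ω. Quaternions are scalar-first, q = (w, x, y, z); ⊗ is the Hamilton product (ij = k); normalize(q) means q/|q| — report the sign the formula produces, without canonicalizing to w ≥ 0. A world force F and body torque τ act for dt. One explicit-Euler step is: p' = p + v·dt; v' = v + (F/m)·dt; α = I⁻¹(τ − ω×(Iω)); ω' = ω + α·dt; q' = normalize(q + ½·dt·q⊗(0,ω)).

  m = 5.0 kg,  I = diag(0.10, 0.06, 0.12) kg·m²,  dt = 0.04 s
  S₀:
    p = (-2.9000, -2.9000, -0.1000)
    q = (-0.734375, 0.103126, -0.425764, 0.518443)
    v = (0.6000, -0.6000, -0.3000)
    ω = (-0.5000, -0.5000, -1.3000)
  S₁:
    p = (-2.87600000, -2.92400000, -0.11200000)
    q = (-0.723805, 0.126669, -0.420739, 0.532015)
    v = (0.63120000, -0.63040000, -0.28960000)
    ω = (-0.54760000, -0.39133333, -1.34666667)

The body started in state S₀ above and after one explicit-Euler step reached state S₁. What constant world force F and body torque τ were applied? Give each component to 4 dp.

F = (3.9000, -3.8000, 1.3000)
τ = (-0.0800, 0.1500, -0.1500)

Δv = v₁−v₀ = (0.03120000, -0.03040000, 0.01040000)
m·(v₁−v₀)/dt = (3.9000, -3.8000, 1.3000)
ω₁ − ω₀ = (-0.04760000, 0.10866667, -0.04666667)
τ = I·(Δω/dt) + ω₀×(Iω₀) = (-0.0800, 0.1500, -0.1500)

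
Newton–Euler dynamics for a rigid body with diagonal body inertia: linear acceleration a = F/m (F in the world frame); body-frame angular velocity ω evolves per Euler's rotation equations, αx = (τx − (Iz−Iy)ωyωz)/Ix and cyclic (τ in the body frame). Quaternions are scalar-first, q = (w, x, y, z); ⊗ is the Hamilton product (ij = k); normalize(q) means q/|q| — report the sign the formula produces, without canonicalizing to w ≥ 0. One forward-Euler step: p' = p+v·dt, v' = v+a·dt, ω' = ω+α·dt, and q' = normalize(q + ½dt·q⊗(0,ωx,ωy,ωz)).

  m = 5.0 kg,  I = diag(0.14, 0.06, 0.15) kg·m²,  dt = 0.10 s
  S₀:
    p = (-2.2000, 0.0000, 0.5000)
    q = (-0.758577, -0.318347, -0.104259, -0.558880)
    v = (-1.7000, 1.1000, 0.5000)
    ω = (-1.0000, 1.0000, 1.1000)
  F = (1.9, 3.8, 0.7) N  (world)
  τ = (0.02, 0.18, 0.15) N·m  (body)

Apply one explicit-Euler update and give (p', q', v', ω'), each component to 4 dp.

ω×(Iω) gyroscopic = (0.0990, 0.0110, 0.0800)
(τ − ω×Iω)/I = (-0.5643, 2.8167, 0.4667)
ω' = ω + α·dt = (-1.0564, 1.2817, 1.1467)
q⊗(0,ω) = (0.4006800, 1.2027721, 0.1504847, -1.2570407)
q + ½dt·q⊗(0,ω), renormalized = (-0.7356, -0.2572, -0.0963, -0.6193)
a = F/m = (0.3800, 0.7600, 0.1400)
p + v·dt = (-2.3700, 0.1100, 0.5500)
v + (F/m)dt = (-1.6620, 1.1760, 0.5140)

p' = (-2.3700, 0.1100, 0.5500)
q' = (-0.7356, -0.2572, -0.0963, -0.6193)
v' = (-1.6620, 1.1760, 0.5140)
ω' = (-1.0564, 1.2817, 1.1467)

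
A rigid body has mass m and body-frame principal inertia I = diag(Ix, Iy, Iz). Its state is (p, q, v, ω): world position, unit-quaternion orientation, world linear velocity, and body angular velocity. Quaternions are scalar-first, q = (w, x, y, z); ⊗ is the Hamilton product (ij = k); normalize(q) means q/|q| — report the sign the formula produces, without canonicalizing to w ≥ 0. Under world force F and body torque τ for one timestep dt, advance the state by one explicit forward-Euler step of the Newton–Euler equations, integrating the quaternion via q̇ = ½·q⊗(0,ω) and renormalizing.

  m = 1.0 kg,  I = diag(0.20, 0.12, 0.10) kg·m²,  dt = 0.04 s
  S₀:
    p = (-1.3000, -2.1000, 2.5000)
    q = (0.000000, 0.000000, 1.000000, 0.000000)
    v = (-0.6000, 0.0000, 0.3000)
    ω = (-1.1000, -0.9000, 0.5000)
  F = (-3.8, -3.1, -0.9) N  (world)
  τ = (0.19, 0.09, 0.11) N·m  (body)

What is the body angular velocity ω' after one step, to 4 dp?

(τ − ω×Iω)/I = (0.9050, 1.2083, 1.8920)
ω + α·dt = (-1.0638, -0.8517, 0.5757)

ω' = (-1.0638, -0.8517, 0.5757)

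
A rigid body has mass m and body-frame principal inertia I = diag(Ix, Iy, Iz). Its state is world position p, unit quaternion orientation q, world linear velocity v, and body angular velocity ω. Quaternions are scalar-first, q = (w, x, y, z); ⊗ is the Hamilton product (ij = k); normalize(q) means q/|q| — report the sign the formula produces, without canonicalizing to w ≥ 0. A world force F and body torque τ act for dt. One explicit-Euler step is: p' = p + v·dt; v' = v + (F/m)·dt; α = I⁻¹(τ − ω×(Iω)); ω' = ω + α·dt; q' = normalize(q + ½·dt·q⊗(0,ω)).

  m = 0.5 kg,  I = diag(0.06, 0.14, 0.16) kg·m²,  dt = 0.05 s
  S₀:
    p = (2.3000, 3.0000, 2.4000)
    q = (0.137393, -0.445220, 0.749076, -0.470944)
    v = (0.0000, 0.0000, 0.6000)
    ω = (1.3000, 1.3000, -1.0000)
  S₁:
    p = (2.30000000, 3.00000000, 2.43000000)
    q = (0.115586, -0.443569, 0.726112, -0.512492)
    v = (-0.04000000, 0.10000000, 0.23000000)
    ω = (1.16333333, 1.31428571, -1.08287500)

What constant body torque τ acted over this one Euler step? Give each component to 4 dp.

Δω = ω₁−ω₀ = (-0.13666667, 0.01428571, -0.08287500)
ω₀×(Iω₀) = (-0.0260, 0.1300, 0.1352)
applied torque τ = (-0.1900, 0.1700, -0.1300)

τ = (-0.1900, 0.1700, -0.1300)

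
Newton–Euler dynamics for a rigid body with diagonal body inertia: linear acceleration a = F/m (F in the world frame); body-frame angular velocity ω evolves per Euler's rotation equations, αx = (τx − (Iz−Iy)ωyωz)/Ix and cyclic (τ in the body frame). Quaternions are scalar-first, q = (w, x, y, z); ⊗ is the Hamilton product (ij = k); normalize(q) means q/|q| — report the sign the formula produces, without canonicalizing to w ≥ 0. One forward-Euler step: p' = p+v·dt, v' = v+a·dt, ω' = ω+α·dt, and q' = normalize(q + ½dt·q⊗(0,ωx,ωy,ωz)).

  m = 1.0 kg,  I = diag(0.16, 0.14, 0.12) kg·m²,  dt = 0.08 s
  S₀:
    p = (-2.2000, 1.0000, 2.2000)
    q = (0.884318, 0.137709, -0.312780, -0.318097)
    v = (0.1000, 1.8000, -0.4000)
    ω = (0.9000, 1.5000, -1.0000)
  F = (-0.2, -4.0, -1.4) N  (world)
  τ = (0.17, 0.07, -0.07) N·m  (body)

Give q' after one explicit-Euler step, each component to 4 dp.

q' = (0.8825, 0.2005, -0.2648, -0.3329)

q⊗(0,ω) = (0.0271349, 1.5858117, 1.1778987, -0.3962525)
updated quaternion q' = (0.8825, 0.2005, -0.2648, -0.3329)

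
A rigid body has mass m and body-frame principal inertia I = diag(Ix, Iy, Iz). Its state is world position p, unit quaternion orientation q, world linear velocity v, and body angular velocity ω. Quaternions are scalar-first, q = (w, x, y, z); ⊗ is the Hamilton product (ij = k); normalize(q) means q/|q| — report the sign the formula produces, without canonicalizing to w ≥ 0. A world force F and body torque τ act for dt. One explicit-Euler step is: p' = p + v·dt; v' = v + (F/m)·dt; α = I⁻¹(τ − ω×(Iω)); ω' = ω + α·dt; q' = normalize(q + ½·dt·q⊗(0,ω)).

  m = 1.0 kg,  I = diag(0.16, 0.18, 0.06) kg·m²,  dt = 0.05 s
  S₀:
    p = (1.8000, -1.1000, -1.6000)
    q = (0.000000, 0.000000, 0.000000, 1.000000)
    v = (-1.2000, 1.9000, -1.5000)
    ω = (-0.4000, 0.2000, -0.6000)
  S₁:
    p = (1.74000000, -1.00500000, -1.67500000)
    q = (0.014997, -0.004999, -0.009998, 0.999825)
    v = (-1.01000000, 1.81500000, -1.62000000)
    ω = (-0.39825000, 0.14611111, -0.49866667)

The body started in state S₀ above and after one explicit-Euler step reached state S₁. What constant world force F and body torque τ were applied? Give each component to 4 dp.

F = (3.8000, -1.7000, -2.4000)
τ = (0.0200, -0.1700, 0.1200)

Δv = v₁−v₀ = (0.19000000, -0.08500000, -0.12000000)
F = m·Δv/dt = (3.8000, -1.7000, -2.4000)
ω₁ − ω₀ = (0.00175000, -0.05388889, 0.10133333)
applied torque τ = (0.0200, -0.1700, 0.1200)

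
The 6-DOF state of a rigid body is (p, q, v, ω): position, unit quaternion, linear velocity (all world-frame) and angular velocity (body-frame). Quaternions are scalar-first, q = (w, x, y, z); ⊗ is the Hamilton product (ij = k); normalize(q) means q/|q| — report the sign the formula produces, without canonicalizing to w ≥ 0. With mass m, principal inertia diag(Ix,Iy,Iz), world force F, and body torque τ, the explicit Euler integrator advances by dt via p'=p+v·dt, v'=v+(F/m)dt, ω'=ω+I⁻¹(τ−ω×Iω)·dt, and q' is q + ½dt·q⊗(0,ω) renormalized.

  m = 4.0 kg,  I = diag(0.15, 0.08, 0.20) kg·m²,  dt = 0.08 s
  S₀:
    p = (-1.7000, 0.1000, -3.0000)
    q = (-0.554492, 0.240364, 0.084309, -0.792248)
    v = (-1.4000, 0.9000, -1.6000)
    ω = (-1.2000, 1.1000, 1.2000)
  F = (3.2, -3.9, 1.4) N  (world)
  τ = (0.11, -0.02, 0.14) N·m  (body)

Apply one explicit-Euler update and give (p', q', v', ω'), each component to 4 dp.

angular accel α = (-0.3227, -1.1500, 0.2380)
ω' = ω + α·dt = (-1.2258, 1.0080, 1.2190)
q⊗(0,ω) = (1.1463945, 1.6380340, 0.0523196, -0.2998192)
q + ½dt·q⊗(0,ω), renormalized = (-0.5070, 0.3049, 0.0861, -0.8016)
a = (0.8000, -0.9750, 0.3500)
p' = p + v·dt = (-1.8120, 0.1720, -3.1280)
v' = v + a·dt = (-1.3360, 0.8220, -1.5720)

p' = (-1.8120, 0.1720, -3.1280)
q' = (-0.5070, 0.3049, 0.0861, -0.8016)
v' = (-1.3360, 0.8220, -1.5720)
ω' = (-1.2258, 1.0080, 1.2190)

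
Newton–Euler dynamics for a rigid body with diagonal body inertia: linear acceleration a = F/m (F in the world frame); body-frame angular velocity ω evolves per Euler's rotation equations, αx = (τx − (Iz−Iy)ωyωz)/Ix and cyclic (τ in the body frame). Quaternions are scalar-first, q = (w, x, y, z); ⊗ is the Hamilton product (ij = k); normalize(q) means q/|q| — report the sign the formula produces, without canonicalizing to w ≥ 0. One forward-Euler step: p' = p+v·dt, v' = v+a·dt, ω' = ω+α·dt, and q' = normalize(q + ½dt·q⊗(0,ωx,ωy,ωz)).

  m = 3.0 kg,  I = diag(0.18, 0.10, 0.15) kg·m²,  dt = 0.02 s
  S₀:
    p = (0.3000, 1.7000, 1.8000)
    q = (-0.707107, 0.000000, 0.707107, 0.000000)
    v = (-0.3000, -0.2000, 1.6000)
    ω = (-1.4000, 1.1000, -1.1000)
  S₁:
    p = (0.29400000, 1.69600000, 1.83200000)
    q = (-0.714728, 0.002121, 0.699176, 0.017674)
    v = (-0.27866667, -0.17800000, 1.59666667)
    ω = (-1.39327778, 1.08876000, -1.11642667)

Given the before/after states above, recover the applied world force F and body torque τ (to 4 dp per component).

rate change Δω = (0.00672222, -0.01124000, -0.01642667)
τ = I·(Δω/dt) + ω₀×(Iω₀) = (0.0000, -0.0100, 0.0000)
velocity change Δv = (0.02133333, 0.02200000, -0.00333333)
F = m·Δv/dt = (3.2000, 3.3000, -0.5000)

F = (3.2000, 3.3000, -0.5000)
τ = (0.0000, -0.0100, 0.0000)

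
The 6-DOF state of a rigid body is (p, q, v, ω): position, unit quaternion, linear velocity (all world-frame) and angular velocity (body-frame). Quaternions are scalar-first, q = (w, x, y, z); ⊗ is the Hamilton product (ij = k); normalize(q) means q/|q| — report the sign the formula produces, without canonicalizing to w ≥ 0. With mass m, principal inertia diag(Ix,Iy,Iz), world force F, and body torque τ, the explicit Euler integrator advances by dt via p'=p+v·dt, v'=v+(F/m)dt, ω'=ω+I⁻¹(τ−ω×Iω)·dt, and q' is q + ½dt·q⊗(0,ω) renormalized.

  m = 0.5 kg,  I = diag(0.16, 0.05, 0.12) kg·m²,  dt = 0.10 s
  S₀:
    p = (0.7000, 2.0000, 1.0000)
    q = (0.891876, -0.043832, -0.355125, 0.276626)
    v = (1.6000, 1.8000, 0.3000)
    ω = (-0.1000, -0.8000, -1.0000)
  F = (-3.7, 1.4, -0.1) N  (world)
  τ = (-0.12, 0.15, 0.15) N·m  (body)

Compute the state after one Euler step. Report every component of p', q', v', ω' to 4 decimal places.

p' = (0.8600, 2.1800, 1.0300)
q' = (0.8895, -0.0194, -0.3936, 0.2315)
v' = (0.8600, 2.0800, 0.2800)
ω' = (-0.2100, -0.5080, -0.8677)

ω×(Iω) gyroscopic = (0.0560, 0.0040, -0.0088)
α = I⁻¹(τ − ω×Iω) = (-1.1000, 2.9200, 1.3233)
ω' = ω + α·dt = (-0.2100, -0.5080, -0.8677)
q⊗(0,ω) = (-0.0118572, 0.4872382, -0.7849954, -0.8923229)
q + ½dt·q⊗(0,ω), renormalized = (0.8895, -0.0194, -0.3936, 0.2315)
linear accel F/m = (-7.4000, 2.8000, -0.2000)
p + v·dt = (0.8600, 2.1800, 1.0300)
v + (F/m)dt = (0.8600, 2.0800, 0.2800)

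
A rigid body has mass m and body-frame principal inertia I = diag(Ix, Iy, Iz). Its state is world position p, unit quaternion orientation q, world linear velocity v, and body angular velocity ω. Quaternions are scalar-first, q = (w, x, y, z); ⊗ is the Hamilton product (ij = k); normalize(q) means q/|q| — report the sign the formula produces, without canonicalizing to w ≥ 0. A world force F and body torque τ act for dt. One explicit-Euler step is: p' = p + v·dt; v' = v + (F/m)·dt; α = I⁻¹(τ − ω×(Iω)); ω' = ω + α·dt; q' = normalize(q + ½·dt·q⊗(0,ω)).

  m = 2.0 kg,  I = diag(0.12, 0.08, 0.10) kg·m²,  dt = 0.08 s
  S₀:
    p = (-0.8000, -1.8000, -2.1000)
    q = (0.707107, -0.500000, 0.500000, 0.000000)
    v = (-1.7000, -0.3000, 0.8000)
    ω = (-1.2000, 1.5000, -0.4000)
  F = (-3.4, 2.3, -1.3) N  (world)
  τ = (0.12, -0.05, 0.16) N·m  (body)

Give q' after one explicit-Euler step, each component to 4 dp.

q' = (0.6511, -0.5403, 0.5328, -0.0173)

Hamilton product q⊗(0,ω) = (-1.3500000, -1.0485284, 0.8606605, -0.4328428)
q + ½dt·q⊗(0,ω), renormalized = (0.6511, -0.5403, 0.5328, -0.0173)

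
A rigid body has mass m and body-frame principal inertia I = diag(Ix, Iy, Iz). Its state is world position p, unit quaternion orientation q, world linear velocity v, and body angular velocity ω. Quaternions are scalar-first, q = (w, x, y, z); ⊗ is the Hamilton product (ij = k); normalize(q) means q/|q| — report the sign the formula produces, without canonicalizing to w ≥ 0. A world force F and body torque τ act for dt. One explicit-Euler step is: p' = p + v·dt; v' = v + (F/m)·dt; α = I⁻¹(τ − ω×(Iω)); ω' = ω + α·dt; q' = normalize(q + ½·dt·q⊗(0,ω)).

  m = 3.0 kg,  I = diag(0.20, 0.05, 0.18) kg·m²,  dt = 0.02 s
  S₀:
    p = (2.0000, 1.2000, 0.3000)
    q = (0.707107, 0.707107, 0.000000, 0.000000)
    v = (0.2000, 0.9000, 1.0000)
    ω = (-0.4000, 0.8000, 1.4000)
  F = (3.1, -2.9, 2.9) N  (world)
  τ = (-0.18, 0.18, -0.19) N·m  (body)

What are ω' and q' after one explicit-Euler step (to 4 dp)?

(τ − ω×Iω)/I = (-1.6280, 3.8240, -1.3222)
ω + α·dt = (-0.4326, 0.8765, 1.3736)
Hamilton product q⊗(0,ω) = (0.2828428, -0.2828428, -0.4242642, 1.5556354)
q' = normalize(q + ½dt·q⊗(0,ω)) = (0.7098, 0.7042, -0.0042, 0.0156)

ω' = (-0.4326, 0.8765, 1.3736)
q' = (0.7098, 0.7042, -0.0042, 0.0156)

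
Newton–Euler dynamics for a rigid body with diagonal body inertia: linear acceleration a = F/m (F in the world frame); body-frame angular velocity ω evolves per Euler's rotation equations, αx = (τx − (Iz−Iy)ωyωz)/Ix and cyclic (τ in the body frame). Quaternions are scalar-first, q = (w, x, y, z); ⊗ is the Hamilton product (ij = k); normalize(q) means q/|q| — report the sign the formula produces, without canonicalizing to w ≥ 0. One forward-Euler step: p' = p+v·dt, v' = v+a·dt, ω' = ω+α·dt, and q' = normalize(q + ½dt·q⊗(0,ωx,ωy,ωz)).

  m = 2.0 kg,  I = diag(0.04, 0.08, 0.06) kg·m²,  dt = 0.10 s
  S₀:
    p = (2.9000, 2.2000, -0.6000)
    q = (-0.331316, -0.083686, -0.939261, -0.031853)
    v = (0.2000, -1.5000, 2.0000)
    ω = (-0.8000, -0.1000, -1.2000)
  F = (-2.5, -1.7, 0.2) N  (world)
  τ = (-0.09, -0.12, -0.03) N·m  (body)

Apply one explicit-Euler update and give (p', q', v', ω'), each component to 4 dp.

p' = (2.9200, 2.0500, -0.4000)
q' = (-0.3404, -0.0142, -0.9389, -0.0490)
v' = (0.0750, -1.5850, 2.0100)
ω' = (-1.0190, -0.2260, -1.2553)

gyro term ω×Iω = (-0.0024, -0.0192, 0.0032)
(τ − ω×Iω)/I = (-2.1900, -1.2600, -0.5533)
ω + α·dt = (-1.0190, -0.2260, -1.2553)
2q̇ = q⊗(0,ω) = (-0.1990985, 1.3889807, -0.0418092, -0.3454610)
updated quaternion q' = (-0.3404, -0.0142, -0.9389, -0.0490)
p + v·dt = (2.9200, 2.0500, -0.4000)
new velocity v' = (0.0750, -1.5850, 2.0100)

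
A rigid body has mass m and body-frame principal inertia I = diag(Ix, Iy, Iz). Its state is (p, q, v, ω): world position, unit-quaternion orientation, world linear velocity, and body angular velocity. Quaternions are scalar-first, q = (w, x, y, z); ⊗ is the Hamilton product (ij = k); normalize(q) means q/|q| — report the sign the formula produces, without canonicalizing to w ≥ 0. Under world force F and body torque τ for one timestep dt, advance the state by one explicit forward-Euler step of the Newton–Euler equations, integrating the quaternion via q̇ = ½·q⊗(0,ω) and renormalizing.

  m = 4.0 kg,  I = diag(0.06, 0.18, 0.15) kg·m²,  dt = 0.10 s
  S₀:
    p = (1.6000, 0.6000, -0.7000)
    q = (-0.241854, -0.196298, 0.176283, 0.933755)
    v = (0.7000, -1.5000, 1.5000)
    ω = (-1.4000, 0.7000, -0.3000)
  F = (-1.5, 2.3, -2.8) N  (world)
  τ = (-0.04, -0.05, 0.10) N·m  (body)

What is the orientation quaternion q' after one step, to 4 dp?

q' = (-0.2470, -0.2140, 0.0992, 0.9399)

Hamilton product q⊗(0,ω) = (-0.1180888, -0.3679178, -1.5354442, 0.1819438)
q' = normalize(q + ½dt·q⊗(0,ω)) = (-0.2470, -0.2140, 0.0992, 0.9399)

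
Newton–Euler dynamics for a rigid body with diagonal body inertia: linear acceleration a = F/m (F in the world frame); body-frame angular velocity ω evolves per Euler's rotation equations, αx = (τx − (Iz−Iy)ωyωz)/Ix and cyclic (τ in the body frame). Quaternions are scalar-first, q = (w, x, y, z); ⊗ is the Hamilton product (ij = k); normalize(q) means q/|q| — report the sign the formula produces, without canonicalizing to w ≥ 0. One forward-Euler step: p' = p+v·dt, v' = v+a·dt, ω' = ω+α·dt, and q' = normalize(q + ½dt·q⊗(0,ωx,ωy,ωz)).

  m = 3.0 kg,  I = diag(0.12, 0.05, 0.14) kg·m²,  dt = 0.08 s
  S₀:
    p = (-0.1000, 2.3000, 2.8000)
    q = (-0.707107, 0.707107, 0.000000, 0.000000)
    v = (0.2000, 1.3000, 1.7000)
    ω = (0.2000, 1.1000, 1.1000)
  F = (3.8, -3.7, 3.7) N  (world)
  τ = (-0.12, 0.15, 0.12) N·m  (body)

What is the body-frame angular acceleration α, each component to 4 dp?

ω×(Iω) gyroscopic = (0.1089, -0.0044, -0.0154)
α = I⁻¹(τ − ω×Iω) = (-1.9075, 3.0880, 0.9671)

α = (-1.9075, 3.0880, 0.9671)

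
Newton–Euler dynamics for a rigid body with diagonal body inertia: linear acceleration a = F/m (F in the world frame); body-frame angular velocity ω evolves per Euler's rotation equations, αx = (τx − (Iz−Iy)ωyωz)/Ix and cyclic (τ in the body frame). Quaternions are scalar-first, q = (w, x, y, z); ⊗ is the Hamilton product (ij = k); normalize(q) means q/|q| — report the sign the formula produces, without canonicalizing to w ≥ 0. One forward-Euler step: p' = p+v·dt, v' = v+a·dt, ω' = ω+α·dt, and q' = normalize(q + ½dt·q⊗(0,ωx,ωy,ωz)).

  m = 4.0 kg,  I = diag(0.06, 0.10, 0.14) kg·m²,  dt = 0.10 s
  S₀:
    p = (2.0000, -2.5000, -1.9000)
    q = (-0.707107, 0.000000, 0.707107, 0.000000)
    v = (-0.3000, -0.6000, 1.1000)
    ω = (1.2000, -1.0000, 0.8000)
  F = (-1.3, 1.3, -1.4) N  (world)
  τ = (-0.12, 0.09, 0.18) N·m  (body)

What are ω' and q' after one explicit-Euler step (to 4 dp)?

ω' = (1.0533, -0.8332, 0.9629)
q' = (-0.6692, -0.0141, 0.7396, -0.0704)

angular accel α = (-1.4667, 1.6680, 1.6286)
new body rate ω' = (1.0533, -0.8332, 0.9629)
2q̇ = q⊗(0,ω) = (0.7071070, -0.2828428, 0.7071070, -1.4142140)
q + ½dt·q⊗(0,ω), renormalized = (-0.6692, -0.0141, 0.7396, -0.0704)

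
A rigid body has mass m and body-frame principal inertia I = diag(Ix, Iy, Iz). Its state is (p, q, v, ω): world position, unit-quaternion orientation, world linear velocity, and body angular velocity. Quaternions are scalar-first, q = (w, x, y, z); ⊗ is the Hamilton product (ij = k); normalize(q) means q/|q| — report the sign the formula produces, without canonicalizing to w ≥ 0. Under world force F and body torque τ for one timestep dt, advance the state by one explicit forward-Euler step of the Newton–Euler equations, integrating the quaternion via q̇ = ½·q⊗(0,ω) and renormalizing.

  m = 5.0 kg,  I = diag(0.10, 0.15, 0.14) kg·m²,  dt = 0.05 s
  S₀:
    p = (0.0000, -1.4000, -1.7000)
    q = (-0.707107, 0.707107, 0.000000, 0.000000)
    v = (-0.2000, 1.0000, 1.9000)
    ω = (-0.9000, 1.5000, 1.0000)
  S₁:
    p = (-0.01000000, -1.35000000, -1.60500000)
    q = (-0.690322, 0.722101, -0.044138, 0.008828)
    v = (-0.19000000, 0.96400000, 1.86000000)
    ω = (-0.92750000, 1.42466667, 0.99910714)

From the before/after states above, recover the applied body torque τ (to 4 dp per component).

τ = (-0.0700, -0.1900, -0.0700)

Δω = ω₁−ω₀ = (-0.02750000, -0.07533333, -0.00089286)
ω₀×(Iω₀) = (-0.0150, 0.0360, -0.0675)
applied torque τ = (-0.0700, -0.1900, -0.0700)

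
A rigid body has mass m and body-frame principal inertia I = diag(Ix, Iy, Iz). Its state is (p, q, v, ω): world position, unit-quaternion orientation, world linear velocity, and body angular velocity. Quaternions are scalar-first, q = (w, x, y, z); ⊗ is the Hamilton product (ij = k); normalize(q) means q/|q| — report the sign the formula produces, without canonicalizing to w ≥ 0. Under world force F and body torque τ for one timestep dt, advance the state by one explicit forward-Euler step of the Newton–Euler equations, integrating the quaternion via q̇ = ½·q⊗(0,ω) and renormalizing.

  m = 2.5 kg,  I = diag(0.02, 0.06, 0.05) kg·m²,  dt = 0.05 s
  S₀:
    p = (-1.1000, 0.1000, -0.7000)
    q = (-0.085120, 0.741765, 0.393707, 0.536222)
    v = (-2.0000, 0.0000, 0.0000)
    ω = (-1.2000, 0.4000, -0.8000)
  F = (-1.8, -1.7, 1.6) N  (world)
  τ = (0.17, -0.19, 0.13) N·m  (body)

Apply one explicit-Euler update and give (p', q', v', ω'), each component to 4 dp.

p' = (-1.2000, 0.1000, -0.7000)
q' = (-0.0560, 0.7306, 0.3913, 0.5568)
v' = (-2.0360, -0.0340, 0.0320)
ω' = (-0.7830, 0.2657, -0.6508)

α = I⁻¹(τ − ω×Iω) = (8.3400, -2.6867, 2.9840)
new body rate ω' = (-0.7830, 0.2657, -0.6508)
Hamilton product q⊗(0,ω) = (1.1616128, -0.4273104, -0.0841024, 0.8372504)
q + ½dt·q⊗(0,ω), renormalized = (-0.0560, 0.7306, 0.3913, 0.5568)
a = (-0.7200, -0.6800, 0.6400)
p + v·dt = (-1.2000, 0.1000, -0.7000)
v' = v + a·dt = (-2.0360, -0.0340, 0.0320)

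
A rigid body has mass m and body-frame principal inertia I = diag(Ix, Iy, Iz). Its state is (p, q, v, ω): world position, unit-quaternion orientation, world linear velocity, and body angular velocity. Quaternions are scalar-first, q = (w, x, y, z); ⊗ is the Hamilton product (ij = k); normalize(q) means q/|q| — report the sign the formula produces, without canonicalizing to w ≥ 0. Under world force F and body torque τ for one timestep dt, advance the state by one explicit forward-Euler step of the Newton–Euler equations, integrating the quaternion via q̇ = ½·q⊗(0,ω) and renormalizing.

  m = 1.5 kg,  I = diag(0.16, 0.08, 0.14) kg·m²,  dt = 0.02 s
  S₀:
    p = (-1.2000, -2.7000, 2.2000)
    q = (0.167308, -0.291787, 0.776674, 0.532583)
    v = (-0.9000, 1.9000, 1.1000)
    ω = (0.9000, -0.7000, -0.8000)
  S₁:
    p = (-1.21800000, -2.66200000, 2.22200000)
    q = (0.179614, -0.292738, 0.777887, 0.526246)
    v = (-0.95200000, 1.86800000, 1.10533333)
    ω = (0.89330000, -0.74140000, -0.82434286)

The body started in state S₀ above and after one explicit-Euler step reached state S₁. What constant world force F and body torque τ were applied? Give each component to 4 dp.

F = (-3.9000, -2.4000, 0.4000)
τ = (-0.0200, -0.1800, -0.1200)

velocity change Δv = (-0.05200000, -0.03200000, 0.00533333)
m·(v₁−v₀)/dt = (-3.9000, -2.4000, 0.4000)
ω₁ − ω₀ = (-0.00670000, -0.04140000, -0.02434286)
precession coupling = (0.0336, -0.0144, 0.0504)
applied torque τ = (-0.0200, -0.1800, -0.1200)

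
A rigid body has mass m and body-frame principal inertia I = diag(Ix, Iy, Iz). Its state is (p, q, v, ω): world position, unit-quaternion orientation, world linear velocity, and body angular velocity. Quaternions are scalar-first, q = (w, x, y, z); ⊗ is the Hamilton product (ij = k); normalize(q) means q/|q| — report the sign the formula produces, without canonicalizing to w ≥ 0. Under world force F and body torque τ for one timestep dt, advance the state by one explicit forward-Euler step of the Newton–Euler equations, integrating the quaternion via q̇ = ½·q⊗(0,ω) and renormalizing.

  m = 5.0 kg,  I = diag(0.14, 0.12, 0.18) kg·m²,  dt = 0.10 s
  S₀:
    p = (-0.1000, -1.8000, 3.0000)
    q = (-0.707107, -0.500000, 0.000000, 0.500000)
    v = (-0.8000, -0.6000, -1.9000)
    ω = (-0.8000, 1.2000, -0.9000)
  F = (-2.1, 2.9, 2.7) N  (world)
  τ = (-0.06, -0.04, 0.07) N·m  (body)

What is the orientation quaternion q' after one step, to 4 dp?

q⊗(0,ω) = (0.0500000, -0.0343144, -1.6985284, 0.0363963)
q' = normalize(q + ½dt·q⊗(0,ω)) = (-0.7021, -0.4999, -0.0846, 0.5000)

q' = (-0.7021, -0.4999, -0.0846, 0.5000)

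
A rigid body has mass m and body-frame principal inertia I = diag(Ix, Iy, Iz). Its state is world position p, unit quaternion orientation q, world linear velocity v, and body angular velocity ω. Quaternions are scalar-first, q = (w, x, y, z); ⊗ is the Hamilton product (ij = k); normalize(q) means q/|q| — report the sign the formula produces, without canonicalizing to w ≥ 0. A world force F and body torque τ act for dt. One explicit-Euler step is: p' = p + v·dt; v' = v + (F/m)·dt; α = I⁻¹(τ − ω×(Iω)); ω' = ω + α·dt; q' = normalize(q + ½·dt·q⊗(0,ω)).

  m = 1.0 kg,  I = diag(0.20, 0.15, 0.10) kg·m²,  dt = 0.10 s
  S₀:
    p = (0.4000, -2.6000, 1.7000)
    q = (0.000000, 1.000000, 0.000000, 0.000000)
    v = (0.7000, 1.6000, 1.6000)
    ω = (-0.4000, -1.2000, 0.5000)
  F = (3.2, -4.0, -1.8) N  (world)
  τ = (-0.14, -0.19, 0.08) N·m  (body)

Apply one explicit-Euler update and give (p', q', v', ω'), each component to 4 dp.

a = (3.2000, -4.0000, -1.8000)
p + v·dt = (0.4700, -2.4400, 1.8600)
v + (F/m)dt = (1.0200, 1.2000, 1.4200)
precession coupling ω×(Iω) = (0.0300, -0.0200, -0.0240)
(τ − ω×Iω)/I = (-0.8500, -1.1333, 1.0400)
ω' = ω + α·dt = (-0.4850, -1.3133, 0.6040)
Hamilton product q⊗(0,ω) = (0.4000000, 0.0000000, -0.5000000, -1.2000000)
q' = normalize(q + ½dt·q⊗(0,ω)) = (0.0200, 0.9977, -0.0249, -0.0599)

p' = (0.4700, -2.4400, 1.8600)
q' = (0.0200, 0.9977, -0.0249, -0.0599)
v' = (1.0200, 1.2000, 1.4200)
ω' = (-0.4850, -1.3133, 0.6040)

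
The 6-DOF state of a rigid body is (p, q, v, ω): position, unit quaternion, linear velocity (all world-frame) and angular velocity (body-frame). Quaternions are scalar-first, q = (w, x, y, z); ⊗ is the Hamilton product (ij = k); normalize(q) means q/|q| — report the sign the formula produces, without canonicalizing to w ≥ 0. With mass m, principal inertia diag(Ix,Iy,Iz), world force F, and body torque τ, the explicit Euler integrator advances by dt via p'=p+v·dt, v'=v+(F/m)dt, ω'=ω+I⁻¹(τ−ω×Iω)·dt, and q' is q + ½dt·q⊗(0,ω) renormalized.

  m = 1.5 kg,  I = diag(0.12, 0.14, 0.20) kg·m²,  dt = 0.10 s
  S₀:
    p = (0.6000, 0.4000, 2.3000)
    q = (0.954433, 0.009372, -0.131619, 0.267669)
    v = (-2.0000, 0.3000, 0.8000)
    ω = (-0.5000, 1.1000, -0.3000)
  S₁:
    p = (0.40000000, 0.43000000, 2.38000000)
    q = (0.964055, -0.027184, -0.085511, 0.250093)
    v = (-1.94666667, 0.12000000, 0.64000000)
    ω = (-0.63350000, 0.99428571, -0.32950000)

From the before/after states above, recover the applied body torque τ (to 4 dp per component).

ω₁ − ω₀ = (-0.13350000, -0.10571429, -0.02950000)
τ = I·(Δω/dt) + ω₀×(Iω₀) = (-0.1800, -0.1600, -0.0700)

τ = (-0.1800, -0.1600, -0.0700)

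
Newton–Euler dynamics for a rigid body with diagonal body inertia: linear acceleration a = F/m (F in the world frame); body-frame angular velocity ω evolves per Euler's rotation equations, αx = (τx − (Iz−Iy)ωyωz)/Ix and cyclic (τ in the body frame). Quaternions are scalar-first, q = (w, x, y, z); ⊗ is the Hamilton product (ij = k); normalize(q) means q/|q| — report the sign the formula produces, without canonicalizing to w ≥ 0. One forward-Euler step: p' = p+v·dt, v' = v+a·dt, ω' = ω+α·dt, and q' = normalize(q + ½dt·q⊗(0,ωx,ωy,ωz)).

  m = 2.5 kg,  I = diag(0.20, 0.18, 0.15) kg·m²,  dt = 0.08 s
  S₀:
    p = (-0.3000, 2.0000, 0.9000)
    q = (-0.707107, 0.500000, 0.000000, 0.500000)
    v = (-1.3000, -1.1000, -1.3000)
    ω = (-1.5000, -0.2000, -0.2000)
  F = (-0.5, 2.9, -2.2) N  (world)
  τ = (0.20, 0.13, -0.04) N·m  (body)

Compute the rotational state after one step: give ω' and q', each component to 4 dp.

ω' = (-1.4195, -0.1489, -0.2181)
q' = (-0.6719, 0.5454, -0.0203, 0.5007)

(τ − ω×Iω)/I = (1.0060, 0.6389, -0.2267)
ω' = ω + α·dt = (-1.4195, -0.1489, -0.2181)
2q̇ = q⊗(0,ω) = (0.8500000, 1.1606605, -0.5085786, 0.0414214)
updated quaternion q' = (-0.6719, 0.5454, -0.0203, 0.5007)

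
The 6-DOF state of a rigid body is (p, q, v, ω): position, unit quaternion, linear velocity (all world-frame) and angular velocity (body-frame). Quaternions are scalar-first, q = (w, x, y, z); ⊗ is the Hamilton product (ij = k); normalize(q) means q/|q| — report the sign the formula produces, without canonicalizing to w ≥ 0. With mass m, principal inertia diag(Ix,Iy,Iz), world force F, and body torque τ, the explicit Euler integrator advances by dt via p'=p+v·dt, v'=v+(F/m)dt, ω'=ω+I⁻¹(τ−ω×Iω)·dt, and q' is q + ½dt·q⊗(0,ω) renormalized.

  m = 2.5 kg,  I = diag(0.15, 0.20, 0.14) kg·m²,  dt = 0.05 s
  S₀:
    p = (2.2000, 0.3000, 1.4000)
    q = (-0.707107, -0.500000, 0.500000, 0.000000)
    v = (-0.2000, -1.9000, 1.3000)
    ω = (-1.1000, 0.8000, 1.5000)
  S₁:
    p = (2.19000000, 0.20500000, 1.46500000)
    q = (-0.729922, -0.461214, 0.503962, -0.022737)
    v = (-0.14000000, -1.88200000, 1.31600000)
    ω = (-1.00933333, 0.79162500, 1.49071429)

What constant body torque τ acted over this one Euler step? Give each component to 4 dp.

τ = (0.2000, -0.0500, -0.0700)

ω₁ − ω₀ = (0.09066667, -0.00837500, -0.00928571)
precession coupling = (-0.0720, -0.0165, -0.0440)
τ = I·(Δω/dt) + ω₀×(Iω₀) = (0.2000, -0.0500, -0.0700)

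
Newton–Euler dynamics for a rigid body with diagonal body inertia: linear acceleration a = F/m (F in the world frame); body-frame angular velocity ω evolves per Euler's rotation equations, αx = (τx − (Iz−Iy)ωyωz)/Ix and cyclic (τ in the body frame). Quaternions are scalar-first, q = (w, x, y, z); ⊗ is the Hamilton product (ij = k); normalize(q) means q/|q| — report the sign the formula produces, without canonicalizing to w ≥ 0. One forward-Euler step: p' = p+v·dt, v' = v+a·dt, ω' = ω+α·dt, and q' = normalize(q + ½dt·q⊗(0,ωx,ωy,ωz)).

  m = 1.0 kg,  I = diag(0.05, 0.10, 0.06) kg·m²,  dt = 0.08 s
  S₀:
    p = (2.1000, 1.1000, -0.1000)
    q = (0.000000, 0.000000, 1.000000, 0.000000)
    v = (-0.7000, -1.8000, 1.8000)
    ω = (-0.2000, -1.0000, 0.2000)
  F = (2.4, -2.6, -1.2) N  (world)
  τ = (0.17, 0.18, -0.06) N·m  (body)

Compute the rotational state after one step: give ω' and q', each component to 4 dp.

ω×(Iω) gyroscopic = (0.0080, 0.0004, 0.0100)
α = I⁻¹(τ − ω×Iω) = (3.2400, 1.7960, -1.1667)
new body rate ω' = (0.0592, -0.8563, 0.1067)
q⊗(0,ω) = (1.0000000, 0.2000000, 0.0000000, 0.2000000)
updated quaternion q' = (0.0400, 0.0080, 0.9991, 0.0080)

ω' = (0.0592, -0.8563, 0.1067)
q' = (0.0400, 0.0080, 0.9991, 0.0080)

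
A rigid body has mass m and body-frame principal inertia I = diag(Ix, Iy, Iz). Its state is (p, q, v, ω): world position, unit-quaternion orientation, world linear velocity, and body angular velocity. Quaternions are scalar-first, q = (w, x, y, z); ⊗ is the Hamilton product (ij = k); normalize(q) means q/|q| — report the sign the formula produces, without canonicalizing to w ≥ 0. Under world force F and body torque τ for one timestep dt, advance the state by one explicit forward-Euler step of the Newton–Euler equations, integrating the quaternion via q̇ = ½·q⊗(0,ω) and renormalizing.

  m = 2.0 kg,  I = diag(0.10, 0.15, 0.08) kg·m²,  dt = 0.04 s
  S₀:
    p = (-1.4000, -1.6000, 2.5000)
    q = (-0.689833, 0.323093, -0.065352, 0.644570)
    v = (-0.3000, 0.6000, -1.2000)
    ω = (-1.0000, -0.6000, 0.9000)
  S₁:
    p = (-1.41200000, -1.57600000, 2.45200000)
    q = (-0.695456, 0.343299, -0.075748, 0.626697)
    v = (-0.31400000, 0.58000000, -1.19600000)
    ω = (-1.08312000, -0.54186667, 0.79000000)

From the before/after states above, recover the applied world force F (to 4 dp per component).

v₁ − v₀ = (-0.01400000, -0.02000000, 0.00400000)
F = m·Δv/dt = (-0.7000, -1.0000, 0.2000)

F = (-0.7000, -1.0000, 0.2000)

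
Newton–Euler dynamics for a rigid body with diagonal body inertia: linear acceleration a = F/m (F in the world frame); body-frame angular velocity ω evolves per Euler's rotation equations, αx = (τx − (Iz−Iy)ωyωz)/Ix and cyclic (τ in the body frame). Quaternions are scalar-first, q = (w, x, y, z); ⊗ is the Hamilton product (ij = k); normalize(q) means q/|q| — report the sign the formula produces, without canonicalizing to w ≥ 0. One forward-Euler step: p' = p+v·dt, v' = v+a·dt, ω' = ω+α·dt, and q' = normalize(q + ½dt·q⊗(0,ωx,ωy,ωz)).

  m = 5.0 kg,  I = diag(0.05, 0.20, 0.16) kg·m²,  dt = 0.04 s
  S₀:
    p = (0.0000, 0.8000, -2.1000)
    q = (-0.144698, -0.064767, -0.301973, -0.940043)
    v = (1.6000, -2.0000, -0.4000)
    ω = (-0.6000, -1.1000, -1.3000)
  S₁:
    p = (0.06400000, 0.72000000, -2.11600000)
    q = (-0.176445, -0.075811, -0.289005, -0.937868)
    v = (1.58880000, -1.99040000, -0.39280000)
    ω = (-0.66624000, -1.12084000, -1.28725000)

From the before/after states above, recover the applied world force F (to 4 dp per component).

Δv = v₁−v₀ = (-0.01120000, 0.00960000, 0.00720000)
m·(v₁−v₀)/dt = (-1.4000, 1.2000, 0.9000)

F = (-1.4000, 1.2000, 0.9000)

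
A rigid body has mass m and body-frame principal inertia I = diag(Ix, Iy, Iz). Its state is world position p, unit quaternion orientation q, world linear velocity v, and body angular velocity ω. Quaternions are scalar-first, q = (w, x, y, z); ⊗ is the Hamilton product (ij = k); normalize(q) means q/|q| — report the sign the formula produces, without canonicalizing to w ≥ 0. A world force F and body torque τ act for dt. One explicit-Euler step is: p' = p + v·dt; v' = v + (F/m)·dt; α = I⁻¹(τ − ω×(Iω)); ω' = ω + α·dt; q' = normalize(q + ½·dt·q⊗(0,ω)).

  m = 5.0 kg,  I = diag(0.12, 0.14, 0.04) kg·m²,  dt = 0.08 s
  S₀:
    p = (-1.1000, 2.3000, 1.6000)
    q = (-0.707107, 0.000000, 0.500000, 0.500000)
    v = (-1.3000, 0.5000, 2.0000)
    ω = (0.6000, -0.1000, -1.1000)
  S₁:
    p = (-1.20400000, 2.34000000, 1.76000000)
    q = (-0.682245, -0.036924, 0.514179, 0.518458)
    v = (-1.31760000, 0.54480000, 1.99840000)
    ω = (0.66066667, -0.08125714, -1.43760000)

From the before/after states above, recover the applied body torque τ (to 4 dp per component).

τ = (0.0800, -0.0200, -0.1700)

ω₁ − ω₀ = (0.06066667, 0.01874286, -0.33760000)
τ = I·(Δω/dt) + ω₀×(Iω₀) = (0.0800, -0.0200, -0.1700)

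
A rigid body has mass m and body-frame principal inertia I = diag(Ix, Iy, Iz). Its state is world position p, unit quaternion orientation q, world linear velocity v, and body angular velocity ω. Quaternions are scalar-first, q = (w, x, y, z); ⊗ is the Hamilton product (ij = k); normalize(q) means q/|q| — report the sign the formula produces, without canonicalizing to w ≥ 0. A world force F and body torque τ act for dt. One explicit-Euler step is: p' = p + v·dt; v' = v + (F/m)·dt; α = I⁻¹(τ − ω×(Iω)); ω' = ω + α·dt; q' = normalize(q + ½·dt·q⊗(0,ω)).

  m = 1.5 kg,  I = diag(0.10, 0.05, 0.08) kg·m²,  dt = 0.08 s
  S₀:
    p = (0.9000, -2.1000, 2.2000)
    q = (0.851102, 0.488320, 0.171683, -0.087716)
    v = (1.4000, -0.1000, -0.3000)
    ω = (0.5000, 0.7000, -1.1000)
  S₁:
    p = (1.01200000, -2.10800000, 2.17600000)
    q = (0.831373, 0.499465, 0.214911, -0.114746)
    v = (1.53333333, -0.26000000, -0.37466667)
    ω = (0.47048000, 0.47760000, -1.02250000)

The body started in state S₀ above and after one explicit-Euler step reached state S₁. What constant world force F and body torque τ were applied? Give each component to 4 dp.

Δω = ω₁−ω₀ = (-0.02952000, -0.22240000, 0.07750000)
precession coupling = (-0.0231, -0.0110, -0.0175)
applied torque τ = (-0.0600, -0.1500, 0.0600)
velocity change Δv = (0.13333333, -0.16000000, -0.07466667)
F = m·Δv/dt = (2.5000, -3.0000, -1.4000)

F = (2.5000, -3.0000, -1.4000)
τ = (-0.0600, -0.1500, 0.0600)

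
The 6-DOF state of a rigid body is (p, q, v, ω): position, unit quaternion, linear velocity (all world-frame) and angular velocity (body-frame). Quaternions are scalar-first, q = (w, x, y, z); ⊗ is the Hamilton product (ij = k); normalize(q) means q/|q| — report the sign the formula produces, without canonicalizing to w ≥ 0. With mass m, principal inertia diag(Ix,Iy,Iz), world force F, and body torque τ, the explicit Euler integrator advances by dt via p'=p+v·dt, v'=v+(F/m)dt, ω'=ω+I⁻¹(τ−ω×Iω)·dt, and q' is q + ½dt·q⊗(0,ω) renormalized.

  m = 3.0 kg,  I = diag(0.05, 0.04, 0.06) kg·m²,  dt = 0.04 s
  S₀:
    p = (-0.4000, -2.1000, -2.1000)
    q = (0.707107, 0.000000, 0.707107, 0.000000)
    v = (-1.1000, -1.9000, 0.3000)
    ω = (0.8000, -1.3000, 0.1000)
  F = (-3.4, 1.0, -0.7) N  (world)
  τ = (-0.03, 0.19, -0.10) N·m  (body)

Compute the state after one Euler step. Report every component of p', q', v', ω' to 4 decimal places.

p + v·dt = (-0.4440, -2.1760, -2.0880)
new velocity v' = (-1.1453, -1.8867, 0.2907)
α = I⁻¹(τ − ω×Iω) = (-0.5480, 4.7700, -1.8400)
new body rate ω' = (0.7781, -1.1092, 0.0264)
2q̇ = q⊗(0,ω) = (0.9192391, 0.6363963, -0.9192391, -0.4949749)
q + ½dt·q⊗(0,ω), renormalized = (0.7252, 0.0127, 0.6884, -0.0099)

p' = (-0.4440, -2.1760, -2.0880)
q' = (0.7252, 0.0127, 0.6884, -0.0099)
v' = (-1.1453, -1.8867, 0.2907)
ω' = (0.7781, -1.1092, 0.0264)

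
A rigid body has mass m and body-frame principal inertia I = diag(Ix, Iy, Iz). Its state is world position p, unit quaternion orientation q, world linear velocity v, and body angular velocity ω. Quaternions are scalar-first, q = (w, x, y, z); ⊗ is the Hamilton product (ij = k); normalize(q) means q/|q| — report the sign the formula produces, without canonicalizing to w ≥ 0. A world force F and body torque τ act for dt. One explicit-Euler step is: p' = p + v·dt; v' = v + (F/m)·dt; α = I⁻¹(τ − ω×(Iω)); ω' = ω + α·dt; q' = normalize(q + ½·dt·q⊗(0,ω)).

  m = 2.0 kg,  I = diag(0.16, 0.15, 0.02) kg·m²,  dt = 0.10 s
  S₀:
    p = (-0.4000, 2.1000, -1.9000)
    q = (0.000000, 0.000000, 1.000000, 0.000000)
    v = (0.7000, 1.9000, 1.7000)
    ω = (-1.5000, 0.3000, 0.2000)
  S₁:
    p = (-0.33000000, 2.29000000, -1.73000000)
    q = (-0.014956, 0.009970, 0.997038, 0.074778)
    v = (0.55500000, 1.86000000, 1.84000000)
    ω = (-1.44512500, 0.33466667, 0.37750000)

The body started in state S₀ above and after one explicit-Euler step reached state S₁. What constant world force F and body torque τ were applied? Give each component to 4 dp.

F = (-2.9000, -0.8000, 2.8000)
τ = (0.0800, 0.0100, 0.0400)

v₁ − v₀ = (-0.14500000, -0.04000000, 0.14000000)
F = m·Δv/dt = (-2.9000, -0.8000, 2.8000)
Δω = ω₁−ω₀ = (0.05487500, 0.03466667, 0.17750000)
ω₀×(Iω₀) = (-0.0078, -0.0420, 0.0045)
τ = I·(Δω/dt) + ω₀×(Iω₀) = (0.0800, 0.0100, 0.0400)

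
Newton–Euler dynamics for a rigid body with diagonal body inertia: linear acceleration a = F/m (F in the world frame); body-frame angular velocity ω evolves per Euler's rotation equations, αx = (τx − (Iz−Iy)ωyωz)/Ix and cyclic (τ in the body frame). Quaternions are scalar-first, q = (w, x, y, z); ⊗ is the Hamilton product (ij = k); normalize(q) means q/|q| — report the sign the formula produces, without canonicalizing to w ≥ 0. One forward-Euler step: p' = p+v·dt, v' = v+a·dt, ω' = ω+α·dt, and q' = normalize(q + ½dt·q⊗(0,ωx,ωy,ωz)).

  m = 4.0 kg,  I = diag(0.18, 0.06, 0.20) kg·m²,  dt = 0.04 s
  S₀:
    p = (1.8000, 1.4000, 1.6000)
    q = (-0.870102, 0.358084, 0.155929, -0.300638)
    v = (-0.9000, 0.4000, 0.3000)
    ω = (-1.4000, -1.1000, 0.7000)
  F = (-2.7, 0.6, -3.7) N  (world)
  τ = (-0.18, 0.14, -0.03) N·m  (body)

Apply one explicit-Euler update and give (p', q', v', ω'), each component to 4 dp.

a = F/m = (-0.6750, 0.1500, -0.9250)
new position p' = (1.7640, 1.4160, 1.6120)
v' = v + a·dt = (-0.9270, 0.4060, 0.2630)
α = I⁻¹(τ − ω×Iω) = (-0.4011, 2.0067, 0.7740)
ω' = ω + α·dt = (-1.4160, -1.0197, 0.7310)
2q̇ = q⊗(0,ω) = (0.8832861, 0.9965913, 1.1273466, -0.7846632)
q + ½dt·q⊗(0,ω), renormalized = (-0.8518, 0.3777, 0.1783, -0.3161)

p' = (1.7640, 1.4160, 1.6120)
q' = (-0.8518, 0.3777, 0.1783, -0.3161)
v' = (-0.9270, 0.4060, 0.2630)
ω' = (-1.4160, -1.0197, 0.7310)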